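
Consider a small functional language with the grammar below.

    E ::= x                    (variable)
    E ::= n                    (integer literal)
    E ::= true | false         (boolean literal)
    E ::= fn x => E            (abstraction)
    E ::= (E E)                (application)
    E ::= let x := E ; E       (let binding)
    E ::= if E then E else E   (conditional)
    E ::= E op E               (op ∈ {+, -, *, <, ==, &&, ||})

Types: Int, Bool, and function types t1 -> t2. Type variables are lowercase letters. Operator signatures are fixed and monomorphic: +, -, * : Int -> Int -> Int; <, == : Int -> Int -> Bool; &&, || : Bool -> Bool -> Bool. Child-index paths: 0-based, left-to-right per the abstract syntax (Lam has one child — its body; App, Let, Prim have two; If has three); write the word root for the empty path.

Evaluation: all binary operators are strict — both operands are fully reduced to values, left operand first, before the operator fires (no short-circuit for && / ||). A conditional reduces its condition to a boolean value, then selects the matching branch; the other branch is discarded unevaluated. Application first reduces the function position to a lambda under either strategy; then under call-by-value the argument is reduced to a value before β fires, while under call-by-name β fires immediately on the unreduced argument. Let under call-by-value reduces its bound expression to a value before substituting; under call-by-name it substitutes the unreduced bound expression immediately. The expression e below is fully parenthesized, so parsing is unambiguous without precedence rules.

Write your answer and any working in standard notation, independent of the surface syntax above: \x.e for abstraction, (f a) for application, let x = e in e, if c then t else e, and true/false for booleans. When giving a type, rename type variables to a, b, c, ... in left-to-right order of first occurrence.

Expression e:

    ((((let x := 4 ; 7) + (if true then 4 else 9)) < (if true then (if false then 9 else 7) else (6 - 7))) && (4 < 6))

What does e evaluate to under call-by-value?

Answer: false

Derivation:
step 0: ((((let x = 4 in 7) + (if true then 4 else 9)) < (if true then (if false then 9 else 7) else (6 - 7))) && (4 < 6))
step 1: [let@0.0.0] (((7 + (if true then 4 else 9)) < (if true then (if false then 9 else 7) else (6 - 7))) && (4 < 6))
step 2: [if@0.0.1] (((7 + 4) < (if true then (if false then 9 else 7) else (6 - 7))) && (4 < 6))
step 3: [delta@0.0] ((11 < (if true then (if false then 9 else 7) else (6 - 7))) && (4 < 6))
step 4: [if@0.1] ((11 < (if false then 9 else 7)) && (4 < 6))
step 5: [if@0.1] ((11 < 7) && (4 < 6))
step 6: [delta@0] (false && (4 < 6))
step 7: [delta@1] (false && true)
step 8: [delta@root] false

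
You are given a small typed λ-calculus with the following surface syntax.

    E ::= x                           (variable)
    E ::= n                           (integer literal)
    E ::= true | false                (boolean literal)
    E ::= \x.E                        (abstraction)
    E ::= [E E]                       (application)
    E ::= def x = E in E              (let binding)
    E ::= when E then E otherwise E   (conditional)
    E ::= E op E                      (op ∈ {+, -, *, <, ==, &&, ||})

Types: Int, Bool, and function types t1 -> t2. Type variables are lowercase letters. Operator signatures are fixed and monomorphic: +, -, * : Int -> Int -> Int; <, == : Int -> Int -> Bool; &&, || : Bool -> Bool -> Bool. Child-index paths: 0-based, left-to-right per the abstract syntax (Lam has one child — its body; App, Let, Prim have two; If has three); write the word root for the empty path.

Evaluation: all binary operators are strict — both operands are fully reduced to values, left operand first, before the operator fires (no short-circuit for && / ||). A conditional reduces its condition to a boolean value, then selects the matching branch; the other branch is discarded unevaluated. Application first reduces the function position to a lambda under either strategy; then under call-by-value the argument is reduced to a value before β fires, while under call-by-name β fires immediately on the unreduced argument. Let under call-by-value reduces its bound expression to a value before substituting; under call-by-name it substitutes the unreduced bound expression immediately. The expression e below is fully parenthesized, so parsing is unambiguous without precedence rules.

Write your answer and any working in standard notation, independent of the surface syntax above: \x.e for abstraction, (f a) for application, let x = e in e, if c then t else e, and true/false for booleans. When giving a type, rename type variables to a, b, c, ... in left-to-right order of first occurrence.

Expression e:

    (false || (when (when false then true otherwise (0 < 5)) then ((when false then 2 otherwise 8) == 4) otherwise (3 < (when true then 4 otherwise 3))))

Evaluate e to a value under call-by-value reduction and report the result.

Answer: false

Working:
step 0: (false || (if (if false then true else (0 < 5)) then ((if false then 2 else 8) == 4) else (3 < (if true then 4 else 3))))
step 1: [if@1.0] (false || (if (0 < 5) then ((if false then 2 else 8) == 4) else (3 < (if true then 4 else 3))))
step 2: [delta@1.0] (false || (if true then ((if false then 2 else 8) == 4) else (3 < (if true then 4 else 3))))
step 3: [if@1] (false || ((if false then 2 else 8) == 4))
step 4: [if@1.0] (false || (8 == 4))
step 5: [delta@1] (false || false)
step 6: [delta@root] false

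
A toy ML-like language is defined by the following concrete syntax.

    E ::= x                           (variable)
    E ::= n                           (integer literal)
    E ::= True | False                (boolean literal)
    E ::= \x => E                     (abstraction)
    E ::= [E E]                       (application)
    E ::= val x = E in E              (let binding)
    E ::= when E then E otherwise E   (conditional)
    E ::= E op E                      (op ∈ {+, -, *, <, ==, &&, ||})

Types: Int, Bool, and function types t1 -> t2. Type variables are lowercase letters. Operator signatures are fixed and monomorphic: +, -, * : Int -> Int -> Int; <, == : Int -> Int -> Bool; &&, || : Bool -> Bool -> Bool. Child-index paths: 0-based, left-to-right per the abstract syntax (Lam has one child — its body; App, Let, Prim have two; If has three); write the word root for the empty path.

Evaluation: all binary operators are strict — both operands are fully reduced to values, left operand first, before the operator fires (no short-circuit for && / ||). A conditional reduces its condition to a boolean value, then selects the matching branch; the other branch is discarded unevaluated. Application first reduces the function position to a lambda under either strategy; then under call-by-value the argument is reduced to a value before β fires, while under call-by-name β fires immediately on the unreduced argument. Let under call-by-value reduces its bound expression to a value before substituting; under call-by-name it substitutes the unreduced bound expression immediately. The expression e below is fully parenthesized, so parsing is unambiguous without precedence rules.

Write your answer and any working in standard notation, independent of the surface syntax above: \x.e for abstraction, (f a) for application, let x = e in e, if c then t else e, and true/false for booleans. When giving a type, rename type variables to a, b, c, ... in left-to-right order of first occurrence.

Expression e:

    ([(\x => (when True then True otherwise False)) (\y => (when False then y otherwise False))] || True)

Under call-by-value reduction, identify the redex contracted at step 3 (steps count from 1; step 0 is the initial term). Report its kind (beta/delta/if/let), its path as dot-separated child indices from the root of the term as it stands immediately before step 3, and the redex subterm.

Answer: delta at root : (true || true)

Working:
step 0: (((\x.(if true then true else false)) (\y.(if false then y else false))) || true)
step 1: [beta@0] ((if true then true else false) || true)
step 2: [if@0] (true || true)
step 3: [delta@root] true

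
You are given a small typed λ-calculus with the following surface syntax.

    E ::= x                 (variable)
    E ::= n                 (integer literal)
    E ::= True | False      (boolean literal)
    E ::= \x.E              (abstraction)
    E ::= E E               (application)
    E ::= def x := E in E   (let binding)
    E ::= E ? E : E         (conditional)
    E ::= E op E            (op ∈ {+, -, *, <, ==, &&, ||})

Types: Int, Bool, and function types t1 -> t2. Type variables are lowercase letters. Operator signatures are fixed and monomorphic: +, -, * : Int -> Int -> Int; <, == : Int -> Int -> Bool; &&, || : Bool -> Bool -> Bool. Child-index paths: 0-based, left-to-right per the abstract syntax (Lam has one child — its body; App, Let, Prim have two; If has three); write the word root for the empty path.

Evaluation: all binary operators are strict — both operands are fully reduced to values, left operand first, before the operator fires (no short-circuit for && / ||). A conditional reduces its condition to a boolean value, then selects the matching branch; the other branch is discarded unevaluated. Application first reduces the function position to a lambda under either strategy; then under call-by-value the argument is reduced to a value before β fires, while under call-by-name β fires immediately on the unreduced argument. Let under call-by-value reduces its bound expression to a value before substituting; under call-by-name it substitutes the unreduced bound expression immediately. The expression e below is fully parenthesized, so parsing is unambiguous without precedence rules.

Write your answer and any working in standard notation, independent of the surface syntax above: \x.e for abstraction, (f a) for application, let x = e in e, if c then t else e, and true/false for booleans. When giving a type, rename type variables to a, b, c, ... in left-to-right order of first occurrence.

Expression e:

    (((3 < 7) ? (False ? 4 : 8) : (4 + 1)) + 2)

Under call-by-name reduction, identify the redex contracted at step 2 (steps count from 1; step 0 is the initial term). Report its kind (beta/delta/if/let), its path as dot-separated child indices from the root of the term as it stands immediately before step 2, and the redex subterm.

Working:
step 0: ((if (3 < 7) then (if false then 4 else 8) else (4 + 1)) + 2)
step 1: [delta@0.0] ((if true then (if false then 4 else 8) else (4 + 1)) + 2)
step 2: [if@0] ((if false then 4 else 8) + 2)

Answer: if at 0 : (if true then (if false then 4 else 8) else (4 + 1))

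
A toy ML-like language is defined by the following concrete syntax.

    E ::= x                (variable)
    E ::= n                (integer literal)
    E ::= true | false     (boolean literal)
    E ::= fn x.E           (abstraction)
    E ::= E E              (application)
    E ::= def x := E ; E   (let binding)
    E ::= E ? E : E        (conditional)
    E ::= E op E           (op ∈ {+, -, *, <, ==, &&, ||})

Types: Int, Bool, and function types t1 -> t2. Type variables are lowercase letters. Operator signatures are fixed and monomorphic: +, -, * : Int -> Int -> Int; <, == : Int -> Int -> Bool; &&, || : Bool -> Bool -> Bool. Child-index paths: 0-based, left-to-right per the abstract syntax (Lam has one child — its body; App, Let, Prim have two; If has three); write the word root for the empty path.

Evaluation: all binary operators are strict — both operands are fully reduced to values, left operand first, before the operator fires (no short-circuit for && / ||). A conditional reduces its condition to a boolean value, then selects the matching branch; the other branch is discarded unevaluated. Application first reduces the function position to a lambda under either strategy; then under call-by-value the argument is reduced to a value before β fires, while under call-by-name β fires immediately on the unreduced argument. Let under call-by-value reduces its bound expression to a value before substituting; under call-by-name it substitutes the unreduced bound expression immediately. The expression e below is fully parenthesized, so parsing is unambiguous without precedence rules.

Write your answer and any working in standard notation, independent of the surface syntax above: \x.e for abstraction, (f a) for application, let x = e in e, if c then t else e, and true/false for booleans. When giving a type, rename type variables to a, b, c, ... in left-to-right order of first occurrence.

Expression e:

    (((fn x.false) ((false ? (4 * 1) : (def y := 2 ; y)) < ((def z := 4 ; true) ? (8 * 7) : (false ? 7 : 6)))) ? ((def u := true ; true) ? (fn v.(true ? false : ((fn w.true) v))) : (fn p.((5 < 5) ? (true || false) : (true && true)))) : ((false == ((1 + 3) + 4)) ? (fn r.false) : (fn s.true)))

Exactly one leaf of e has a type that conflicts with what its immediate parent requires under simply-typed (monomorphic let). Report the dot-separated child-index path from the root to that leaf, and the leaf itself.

Answer: 2.0.0 : false

Working:
\x._ : a -> Bool
  unify Bool ~ Bool
  unify Int ~ Int
  unify Int ~ Int
let y : Int
y : Int
  unify Int ~ Int
  unify Int ~ Int
let z : Int
  unify Bool ~ Bool
  unify Int ~ Int
  unify Int ~ Int
  unify Bool ~ Bool
  unify Int ~ Int
  unify Int ~ Int
  unify Int ~ Int
  unify a -> Bool ~ Bool -> b
  unify a ~ Bool
  unify Bool ~ b
_ _ : Bool
  unify Bool ~ Bool
let u : Bool
  unify Bool ~ Bool
  unify Bool ~ Bool
\w._ : d -> Bool
v : c
  unify d -> Bool ~ c -> e
  unify d ~ c
  unify Bool ~ e
_ _ : Bool
  unify Bool ~ Bool
\v._ : c -> Bool
  unify Int ~ Int
  unify Int ~ Int
  unify Bool ~ Bool
  unify Bool ~ Bool
  unify Bool ~ Bool
  unify Bool ~ Bool
  unify Bool ~ Bool
  unify Bool ~ Bool
\p._ : f -> Bool
  unify c -> Bool ~ f -> Bool
  unify c ~ f
  unify Bool ~ Bool
  unify Bool ~ Int
  FAIL: mismatch Bool ~ Int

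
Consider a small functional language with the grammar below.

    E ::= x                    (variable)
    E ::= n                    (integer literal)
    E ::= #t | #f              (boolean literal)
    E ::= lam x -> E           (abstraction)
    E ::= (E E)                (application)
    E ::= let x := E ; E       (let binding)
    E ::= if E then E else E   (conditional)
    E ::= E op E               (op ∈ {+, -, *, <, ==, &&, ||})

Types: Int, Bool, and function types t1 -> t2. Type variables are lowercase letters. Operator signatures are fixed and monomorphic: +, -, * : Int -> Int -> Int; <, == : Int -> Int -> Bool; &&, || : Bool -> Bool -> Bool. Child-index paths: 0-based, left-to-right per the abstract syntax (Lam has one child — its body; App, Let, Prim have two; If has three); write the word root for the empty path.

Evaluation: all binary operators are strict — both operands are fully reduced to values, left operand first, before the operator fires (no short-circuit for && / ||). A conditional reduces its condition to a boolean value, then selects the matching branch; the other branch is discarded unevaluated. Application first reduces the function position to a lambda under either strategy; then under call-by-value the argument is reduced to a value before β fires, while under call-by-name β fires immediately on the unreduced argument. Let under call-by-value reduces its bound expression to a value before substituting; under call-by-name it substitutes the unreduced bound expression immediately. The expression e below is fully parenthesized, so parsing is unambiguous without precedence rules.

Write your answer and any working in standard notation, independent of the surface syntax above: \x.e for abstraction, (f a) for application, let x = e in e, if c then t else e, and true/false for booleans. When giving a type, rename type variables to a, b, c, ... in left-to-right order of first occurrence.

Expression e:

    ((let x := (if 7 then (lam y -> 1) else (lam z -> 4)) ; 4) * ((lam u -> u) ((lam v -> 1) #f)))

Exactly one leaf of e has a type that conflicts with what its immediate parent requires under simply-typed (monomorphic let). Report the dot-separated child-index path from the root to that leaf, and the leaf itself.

Answer: 0.0.0 : 7

Derivation:
  unify Int ~ Bool
  FAIL: mismatch Int ~ Bool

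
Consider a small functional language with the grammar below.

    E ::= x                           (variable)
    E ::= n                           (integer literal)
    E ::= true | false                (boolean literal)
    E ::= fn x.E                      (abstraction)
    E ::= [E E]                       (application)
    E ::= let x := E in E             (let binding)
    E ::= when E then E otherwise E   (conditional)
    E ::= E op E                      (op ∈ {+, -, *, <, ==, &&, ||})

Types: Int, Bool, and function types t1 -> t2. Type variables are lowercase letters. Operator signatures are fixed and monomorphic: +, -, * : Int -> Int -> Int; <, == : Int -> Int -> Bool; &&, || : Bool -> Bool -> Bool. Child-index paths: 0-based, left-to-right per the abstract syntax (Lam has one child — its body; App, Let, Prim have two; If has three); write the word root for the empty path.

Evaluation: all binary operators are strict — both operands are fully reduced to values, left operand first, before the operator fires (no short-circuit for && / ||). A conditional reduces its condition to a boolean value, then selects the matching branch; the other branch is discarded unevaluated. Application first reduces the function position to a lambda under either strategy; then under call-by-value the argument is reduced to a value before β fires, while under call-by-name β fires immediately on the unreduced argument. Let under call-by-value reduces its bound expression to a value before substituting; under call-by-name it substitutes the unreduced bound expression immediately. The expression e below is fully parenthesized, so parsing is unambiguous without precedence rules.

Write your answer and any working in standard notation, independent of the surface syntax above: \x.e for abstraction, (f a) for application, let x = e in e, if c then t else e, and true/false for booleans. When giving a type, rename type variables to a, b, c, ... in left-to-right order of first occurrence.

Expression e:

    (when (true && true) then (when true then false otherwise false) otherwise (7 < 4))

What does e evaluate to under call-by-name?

Derivation:
step 0: (if (true && true) then (if true then false else false) else (7 < 4))
step 1: [delta@0] (if true then (if true then false else false) else (7 < 4))
step 2: [if@root] (if true then false else false)
step 3: [if@root] false

Answer: false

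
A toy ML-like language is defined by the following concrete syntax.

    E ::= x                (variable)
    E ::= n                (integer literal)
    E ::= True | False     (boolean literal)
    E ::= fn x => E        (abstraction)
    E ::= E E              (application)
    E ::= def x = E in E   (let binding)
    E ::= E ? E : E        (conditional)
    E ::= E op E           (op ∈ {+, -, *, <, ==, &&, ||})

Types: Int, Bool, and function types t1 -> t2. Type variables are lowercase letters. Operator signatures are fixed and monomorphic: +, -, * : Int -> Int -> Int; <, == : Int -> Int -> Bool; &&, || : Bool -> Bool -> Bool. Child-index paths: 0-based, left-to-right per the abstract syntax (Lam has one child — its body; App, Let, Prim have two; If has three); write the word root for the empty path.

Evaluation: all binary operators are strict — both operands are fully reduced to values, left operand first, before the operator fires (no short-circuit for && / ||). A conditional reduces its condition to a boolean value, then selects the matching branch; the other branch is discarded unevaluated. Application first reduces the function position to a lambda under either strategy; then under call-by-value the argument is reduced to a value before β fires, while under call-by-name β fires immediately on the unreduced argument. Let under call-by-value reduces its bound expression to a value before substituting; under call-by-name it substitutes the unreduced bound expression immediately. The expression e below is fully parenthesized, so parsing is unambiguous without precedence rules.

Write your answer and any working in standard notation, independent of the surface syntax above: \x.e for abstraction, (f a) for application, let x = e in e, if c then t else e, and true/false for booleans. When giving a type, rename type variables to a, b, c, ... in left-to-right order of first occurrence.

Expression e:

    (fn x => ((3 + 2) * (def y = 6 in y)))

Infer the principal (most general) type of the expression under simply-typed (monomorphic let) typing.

Trace:
  unify Int ~ Int
  unify Int ~ Int
  unify Int ~ Int
let y : Int
y : Int
  unify Int ~ Int
\x._ : a -> Int

Answer: a -> Int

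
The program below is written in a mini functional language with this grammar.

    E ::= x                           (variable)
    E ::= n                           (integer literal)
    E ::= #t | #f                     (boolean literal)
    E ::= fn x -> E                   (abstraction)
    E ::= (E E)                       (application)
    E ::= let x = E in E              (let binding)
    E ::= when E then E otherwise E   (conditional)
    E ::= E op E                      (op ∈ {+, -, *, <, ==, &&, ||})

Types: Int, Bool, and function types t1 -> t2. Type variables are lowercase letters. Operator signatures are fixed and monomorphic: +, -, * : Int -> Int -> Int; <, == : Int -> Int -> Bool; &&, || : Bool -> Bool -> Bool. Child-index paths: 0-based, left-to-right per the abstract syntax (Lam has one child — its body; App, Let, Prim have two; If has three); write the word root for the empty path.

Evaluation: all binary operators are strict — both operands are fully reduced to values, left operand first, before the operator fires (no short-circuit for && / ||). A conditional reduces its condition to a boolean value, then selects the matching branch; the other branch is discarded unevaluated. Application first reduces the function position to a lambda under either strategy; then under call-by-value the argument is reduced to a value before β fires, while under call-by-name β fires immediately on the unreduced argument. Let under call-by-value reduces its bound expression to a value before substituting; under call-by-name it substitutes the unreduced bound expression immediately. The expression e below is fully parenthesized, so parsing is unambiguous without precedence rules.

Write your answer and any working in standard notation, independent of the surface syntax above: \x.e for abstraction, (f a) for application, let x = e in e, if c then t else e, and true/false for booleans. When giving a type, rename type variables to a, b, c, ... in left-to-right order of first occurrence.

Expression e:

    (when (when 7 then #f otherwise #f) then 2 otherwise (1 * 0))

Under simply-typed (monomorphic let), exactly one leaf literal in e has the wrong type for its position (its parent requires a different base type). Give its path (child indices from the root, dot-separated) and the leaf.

Trace:
  unify Int ~ Bool
  FAIL: mismatch Int ~ Bool

Answer: 0.0 : 7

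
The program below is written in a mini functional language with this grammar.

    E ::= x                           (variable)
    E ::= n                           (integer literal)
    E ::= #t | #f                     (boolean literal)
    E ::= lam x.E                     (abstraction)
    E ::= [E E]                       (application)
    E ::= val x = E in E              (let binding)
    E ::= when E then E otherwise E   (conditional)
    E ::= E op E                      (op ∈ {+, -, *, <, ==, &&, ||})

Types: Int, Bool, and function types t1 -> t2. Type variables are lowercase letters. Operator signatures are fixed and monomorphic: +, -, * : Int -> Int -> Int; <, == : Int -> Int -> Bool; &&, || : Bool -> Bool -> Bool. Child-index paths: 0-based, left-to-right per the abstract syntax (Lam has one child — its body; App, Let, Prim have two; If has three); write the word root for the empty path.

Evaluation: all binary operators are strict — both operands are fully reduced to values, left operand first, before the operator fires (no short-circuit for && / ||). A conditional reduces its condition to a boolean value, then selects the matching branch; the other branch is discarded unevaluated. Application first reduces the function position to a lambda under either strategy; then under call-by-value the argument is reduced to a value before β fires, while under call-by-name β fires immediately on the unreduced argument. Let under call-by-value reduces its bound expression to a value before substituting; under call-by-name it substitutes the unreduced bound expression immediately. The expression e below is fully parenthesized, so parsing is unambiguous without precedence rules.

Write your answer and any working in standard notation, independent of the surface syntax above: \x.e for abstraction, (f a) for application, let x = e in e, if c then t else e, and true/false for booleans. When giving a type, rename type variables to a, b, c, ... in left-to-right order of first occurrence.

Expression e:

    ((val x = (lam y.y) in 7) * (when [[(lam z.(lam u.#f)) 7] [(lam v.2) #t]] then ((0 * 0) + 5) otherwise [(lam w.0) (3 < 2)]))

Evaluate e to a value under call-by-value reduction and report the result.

Answer: 0

Working:
step 0: ((let x = (\y.y) in 7) * (if (((\z.(\u.false)) 7) ((\v.2) true)) then ((0 * 0) + 5) else ((\w.0) (3 < 2))))
step 1: [let@0] (7 * (if (((\z.(\u.false)) 7) ((\v.2) true)) then ((0 * 0) + 5) else ((\w.0) (3 < 2))))
step 2: [beta@1.0.0] (7 * (if ((\u.false) ((\v.2) true)) then ((0 * 0) + 5) else ((\w.0) (3 < 2))))
step 3: [beta@1.0.1] (7 * (if ((\u.false) 2) then ((0 * 0) + 5) else ((\w.0) (3 < 2))))
step 4: [beta@1.0] (7 * (if false then ((0 * 0) + 5) else ((\w.0) (3 < 2))))
step 5: [if@1] (7 * ((\w.0) (3 < 2)))
step 6: [delta@1.1] (7 * ((\w.0) false))
step 7: [beta@1] (7 * 0)
step 8: [delta@root] 0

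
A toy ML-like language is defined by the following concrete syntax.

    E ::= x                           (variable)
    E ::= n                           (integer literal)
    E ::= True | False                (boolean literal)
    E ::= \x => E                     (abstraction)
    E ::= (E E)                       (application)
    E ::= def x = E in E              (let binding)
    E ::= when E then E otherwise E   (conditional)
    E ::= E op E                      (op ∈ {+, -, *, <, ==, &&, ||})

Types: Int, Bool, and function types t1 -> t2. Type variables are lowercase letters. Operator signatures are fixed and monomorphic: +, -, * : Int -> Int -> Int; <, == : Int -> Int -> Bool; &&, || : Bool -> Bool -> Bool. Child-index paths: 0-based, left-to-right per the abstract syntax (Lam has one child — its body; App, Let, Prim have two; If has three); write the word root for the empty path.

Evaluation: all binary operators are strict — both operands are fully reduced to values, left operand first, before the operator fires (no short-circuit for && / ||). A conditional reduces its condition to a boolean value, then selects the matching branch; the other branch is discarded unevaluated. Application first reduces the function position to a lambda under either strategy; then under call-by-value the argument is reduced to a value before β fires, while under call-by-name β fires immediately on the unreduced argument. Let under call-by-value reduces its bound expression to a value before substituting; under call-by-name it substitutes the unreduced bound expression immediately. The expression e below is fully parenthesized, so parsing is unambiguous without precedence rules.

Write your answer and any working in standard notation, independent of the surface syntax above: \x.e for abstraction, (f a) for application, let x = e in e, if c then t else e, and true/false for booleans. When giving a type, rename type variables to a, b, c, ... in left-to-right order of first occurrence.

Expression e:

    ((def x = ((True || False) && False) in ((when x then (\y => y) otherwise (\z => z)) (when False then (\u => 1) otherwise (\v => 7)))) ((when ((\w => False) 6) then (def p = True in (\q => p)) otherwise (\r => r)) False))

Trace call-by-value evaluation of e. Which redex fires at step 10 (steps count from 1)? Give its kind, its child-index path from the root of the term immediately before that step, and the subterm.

Answer: beta at root : ((\v.7) false)

Working:
step 0: ((let x = ((true || false) && false) in ((if x then (\y.y) else (\z.z)) (if false then (\u.1) else (\v.7)))) ((if ((\w.false) 6) then (let p = true in (\q.p)) else (\r.r)) false))
step 1: [delta@0.0.0] ((let x = (true && false) in ((if x then (\y.y) else (\z.z)) (if false then (\u.1) else (\v.7)))) ((if ((\w.false) 6) then (let p = true in (\q.p)) else (\r.r)) false))
step 2: [delta@0.0] ((let x = false in ((if x then (\y.y) else (\z.z)) (if false then (\u.1) else (\v.7)))) ((if ((\w.false) 6) then (let p = true in (\q.p)) else (\r.r)) false))
step 3: [let@0] (((if false then (\y.y) else (\z.z)) (if false then (\u.1) else (\v.7))) ((if ((\w.false) 6) then (let p = true in (\q.p)) else (\r.r)) false))
step 4: [if@0.0] (((\z.z) (if false then (\u.1) else (\v.7))) ((if ((\w.false) 6) then (let p = true in (\q.p)) else (\r.r)) false))
step 5: [if@0.1] (((\z.z) (\v.7)) ((if ((\w.false) 6) then (let p = true in (\q.p)) else (\r.r)) false))
step 6: [beta@0] ((\v.7) ((if ((\w.false) 6) then (let p = true in (\q.p)) else (\r.r)) false))
step 7: [beta@1.0.0] ((\v.7) ((if false then (let p = true in (\q.p)) else (\r.r)) false))
step 8: [if@1.0] ((\v.7) ((\r.r) false))
step 9: [beta@1] ((\v.7) false)
step 10: [beta@root] 7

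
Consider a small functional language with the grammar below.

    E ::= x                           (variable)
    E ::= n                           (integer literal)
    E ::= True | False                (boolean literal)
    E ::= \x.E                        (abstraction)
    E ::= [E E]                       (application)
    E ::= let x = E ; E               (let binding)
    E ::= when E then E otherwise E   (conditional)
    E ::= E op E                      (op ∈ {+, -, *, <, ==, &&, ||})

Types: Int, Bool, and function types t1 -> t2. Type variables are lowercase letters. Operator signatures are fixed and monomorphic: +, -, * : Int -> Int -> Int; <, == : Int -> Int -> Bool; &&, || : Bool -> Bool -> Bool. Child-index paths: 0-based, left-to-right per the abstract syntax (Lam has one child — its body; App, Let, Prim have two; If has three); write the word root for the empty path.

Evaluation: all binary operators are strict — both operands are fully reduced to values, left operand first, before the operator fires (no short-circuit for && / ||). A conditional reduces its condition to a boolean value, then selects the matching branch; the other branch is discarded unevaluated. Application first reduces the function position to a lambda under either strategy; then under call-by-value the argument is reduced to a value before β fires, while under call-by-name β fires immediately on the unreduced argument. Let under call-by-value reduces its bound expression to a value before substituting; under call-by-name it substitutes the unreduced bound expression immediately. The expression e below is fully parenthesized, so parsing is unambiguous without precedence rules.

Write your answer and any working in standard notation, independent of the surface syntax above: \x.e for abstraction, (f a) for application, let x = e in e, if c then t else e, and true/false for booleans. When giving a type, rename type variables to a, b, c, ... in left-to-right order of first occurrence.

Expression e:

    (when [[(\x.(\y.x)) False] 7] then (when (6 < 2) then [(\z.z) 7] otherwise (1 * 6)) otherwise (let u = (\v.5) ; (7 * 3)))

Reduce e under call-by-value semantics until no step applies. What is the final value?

Trace:
step 0: (if (((\x.(\y.x)) false) 7) then (if (6 < 2) then ((\z.z) 7) else (1 * 6)) else (let u = (\v.5) in (7 * 3)))
step 1: [beta@0.0] (if ((\y.false) 7) then (if (6 < 2) then ((\z.z) 7) else (1 * 6)) else (let u = (\v.5) in (7 * 3)))
step 2: [beta@0] (if false then (if (6 < 2) then ((\z.z) 7) else (1 * 6)) else (let u = (\v.5) in (7 * 3)))
step 3: [if@root] (let u = (\v.5) in (7 * 3))
step 4: [let@root] (7 * 3)
step 5: [delta@root] 21

Answer: 21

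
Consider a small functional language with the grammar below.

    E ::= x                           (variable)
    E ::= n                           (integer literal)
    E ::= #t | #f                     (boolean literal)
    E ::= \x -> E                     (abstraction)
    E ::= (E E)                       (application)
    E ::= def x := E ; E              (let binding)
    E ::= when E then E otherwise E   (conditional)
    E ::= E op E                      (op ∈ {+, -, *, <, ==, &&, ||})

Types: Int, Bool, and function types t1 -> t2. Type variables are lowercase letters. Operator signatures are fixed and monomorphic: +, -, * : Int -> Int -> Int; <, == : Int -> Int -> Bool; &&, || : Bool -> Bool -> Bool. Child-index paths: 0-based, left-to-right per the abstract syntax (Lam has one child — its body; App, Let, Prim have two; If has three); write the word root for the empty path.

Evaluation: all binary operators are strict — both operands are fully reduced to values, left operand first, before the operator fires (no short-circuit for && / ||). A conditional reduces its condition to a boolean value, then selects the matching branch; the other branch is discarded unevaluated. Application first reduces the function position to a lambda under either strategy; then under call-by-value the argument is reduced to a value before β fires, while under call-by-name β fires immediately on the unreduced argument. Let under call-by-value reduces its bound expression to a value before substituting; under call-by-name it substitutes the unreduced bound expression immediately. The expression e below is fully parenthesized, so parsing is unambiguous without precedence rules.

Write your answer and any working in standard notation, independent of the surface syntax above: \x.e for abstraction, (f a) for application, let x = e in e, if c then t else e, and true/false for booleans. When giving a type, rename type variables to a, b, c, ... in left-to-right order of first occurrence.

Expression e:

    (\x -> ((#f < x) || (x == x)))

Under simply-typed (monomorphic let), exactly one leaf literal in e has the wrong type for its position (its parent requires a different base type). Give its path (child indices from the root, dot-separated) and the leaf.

Answer: 0.0.0 : false

Working:
  unify Bool ~ Int
  FAIL: mismatch Bool ~ Int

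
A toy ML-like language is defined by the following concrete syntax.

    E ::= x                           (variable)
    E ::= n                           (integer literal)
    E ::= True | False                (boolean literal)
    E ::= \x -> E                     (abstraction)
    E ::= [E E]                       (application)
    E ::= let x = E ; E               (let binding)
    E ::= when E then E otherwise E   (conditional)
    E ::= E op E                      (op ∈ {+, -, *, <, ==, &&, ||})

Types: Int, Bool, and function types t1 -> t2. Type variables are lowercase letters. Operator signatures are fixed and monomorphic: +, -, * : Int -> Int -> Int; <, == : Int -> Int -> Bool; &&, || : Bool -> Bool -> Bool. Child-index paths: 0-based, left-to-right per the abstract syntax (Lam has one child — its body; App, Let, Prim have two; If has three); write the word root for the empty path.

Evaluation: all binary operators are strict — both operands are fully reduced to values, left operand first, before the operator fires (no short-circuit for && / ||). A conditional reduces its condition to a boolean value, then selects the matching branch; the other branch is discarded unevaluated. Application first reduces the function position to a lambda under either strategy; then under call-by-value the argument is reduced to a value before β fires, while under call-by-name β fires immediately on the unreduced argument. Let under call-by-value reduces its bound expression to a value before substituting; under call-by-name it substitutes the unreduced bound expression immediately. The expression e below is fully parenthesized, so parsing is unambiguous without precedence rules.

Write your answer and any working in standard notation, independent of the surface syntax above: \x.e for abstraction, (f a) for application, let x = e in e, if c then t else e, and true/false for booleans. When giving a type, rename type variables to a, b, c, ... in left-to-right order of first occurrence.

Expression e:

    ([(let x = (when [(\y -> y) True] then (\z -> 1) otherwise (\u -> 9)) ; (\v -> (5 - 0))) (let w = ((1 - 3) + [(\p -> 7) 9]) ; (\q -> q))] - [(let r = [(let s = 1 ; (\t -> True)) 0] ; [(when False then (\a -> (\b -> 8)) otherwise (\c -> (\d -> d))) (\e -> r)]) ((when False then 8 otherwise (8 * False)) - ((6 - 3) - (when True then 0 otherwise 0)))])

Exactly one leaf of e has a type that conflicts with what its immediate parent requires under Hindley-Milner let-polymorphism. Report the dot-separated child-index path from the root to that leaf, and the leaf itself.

Answer: 1.1.0.2.1 : false

Working:
y : a
\y._ : a -> a
  unify a -> a ~ Bool -> b
  unify a ~ Bool
  unify Bool ~ b
_ _ : Bool
  unify Bool ~ Bool
\z._ : c -> Int
\u._ : d -> Int
  unify c -> Int ~ d -> Int
  unify c ~ d
  unify Int ~ Int
let x : forall. d -> Int
  unify Int ~ Int
  unify Int ~ Int
\v._ : e -> Int
  unify Int ~ Int
  unify Int ~ Int
  unify Int ~ Int
\p._ : f -> Int
  unify f -> Int ~ Int -> g
  unify f ~ Int
  unify Int ~ g
_ _ : Int
  unify Int ~ Int
let w : Int
q : h
\q._ : h -> h
  unify e -> Int ~ (h -> h) -> i
  unify e ~ h -> h
  unify Int ~ i
_ _ : Int
  unify Int ~ Int
let s : Int
\t._ : j -> Bool
  unify j -> Bool ~ Int -> k
  unify j ~ Int
  unify Bool ~ k
_ _ : Bool
let r : Bool
  unify Bool ~ Bool
\b._ : m -> Int
\a._ : l -> m -> Int
d : o
\d._ : o -> o
\c._ : n -> o -> o
  unify l -> m -> Int ~ n -> o -> o
  unify l ~ n
  unify m -> Int ~ o -> o
  unify m ~ o
  unify Int ~ o
r : Bool
\e._ : p -> Bool
  unify n -> Int -> Int ~ (p -> Bool) -> q
  unify n ~ p -> Bool
  unify Int -> Int ~ q
_ _ : Int -> Int
  unify Bool ~ Bool
  unify Int ~ Int
  unify Bool ~ Int
  FAIL: mismatch Bool ~ Int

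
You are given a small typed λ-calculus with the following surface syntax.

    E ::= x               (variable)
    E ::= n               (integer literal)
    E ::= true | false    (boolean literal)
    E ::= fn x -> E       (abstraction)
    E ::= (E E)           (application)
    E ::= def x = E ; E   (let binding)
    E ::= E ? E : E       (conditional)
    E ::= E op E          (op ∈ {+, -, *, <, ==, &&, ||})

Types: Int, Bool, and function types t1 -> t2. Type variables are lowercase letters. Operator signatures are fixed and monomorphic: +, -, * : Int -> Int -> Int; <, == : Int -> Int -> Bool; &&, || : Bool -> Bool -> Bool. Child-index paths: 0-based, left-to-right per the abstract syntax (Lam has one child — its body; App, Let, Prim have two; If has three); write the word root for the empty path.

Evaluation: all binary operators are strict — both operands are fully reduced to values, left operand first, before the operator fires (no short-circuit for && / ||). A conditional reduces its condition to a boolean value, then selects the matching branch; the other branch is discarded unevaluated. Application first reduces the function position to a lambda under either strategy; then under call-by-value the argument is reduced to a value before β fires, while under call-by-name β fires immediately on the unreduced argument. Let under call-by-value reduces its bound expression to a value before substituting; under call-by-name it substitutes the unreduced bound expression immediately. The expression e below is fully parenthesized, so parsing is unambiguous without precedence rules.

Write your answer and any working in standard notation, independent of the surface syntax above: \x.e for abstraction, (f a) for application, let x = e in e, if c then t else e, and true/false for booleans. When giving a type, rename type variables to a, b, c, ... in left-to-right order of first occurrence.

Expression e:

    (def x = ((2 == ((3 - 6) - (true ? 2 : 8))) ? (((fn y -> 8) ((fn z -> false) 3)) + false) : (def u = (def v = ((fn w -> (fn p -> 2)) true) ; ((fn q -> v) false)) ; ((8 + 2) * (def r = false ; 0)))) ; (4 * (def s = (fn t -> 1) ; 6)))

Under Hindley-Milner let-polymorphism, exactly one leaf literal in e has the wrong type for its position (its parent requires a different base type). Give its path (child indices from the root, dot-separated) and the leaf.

Working:
  unify Int ~ Int
  unify Int ~ Int
  unify Int ~ Int
  unify Int ~ Int
  unify Bool ~ Bool
  unify Int ~ Int
  unify Int ~ Int
  unify Int ~ Int
  unify Bool ~ Bool
\y._ : a -> Int
\z._ : b -> Bool
  unify b -> Bool ~ Int -> c
  unify b ~ Int
  unify Bool ~ c
_ _ : Bool
  unify a -> Int ~ Bool -> d
  unify a ~ Bool
  unify Int ~ d
_ _ : Int
  unify Int ~ Int
  unify Bool ~ Int
  FAIL: mismatch Bool ~ Int

Answer: 0.1.1 : false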